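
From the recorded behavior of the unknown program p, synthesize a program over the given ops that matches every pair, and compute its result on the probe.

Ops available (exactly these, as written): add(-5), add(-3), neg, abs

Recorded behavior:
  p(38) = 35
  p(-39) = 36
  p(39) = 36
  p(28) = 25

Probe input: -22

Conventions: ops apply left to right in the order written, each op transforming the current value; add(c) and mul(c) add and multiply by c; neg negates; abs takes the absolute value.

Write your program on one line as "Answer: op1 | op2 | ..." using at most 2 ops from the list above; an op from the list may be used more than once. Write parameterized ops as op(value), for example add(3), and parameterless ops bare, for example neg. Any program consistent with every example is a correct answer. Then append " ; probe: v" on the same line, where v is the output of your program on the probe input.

abs | add(-3) ; probe: 19

Check, running the answer program on each example:
  38 -> 38 -> 35
  -39 -> 39 -> 36
  39 -> 39 -> 36
  28 -> 28 -> 25
  probe: -22 -> 22 -> 19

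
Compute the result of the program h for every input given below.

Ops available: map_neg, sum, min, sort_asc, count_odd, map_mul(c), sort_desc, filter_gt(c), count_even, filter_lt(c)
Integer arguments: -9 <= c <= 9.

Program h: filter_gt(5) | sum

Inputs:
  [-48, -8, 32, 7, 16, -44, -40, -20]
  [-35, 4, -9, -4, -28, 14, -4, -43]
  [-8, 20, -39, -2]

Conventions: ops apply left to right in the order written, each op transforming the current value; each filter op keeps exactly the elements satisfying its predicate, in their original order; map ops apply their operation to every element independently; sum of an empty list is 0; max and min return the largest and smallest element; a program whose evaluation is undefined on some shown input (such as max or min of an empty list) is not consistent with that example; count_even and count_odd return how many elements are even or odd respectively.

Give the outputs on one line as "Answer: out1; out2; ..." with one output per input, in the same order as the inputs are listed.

55; 14; 20

Execution, op by op:
  [-48, -8, 32, 7, 16, -44, -40, -20] -> [32, 7, 16] -> 55
  [-35, 4, -9, -4, -28, 14, -4, -43] -> [14] -> 14
  [-8, 20, -39, -2] -> [20] -> 20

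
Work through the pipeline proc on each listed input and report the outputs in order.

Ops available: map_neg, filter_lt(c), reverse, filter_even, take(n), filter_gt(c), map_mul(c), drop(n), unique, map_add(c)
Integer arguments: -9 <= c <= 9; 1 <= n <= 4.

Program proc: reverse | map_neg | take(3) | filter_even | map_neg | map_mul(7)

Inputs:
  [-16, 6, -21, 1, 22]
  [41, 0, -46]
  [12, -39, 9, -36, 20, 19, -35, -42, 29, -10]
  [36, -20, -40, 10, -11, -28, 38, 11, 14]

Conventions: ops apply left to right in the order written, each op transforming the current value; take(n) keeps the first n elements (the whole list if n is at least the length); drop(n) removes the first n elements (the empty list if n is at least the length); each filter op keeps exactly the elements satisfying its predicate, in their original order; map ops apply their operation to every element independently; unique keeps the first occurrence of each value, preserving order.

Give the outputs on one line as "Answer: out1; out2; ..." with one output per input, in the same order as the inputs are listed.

[154]; [-322, 0]; [-70, -294]; [98, 266]

Execution, op by op:
  [-16, 6, -21, 1, 22] -> [22, 1, -21, 6, -16] -> [-22, -1, 21, -6, 16] -> [-22, -1, 21] -> [-22] -> [22] -> [154]
  [41, 0, -46] -> [-46, 0, 41] -> [46, 0, -41] -> [46, 0, -41] -> [46, 0] -> [-46, 0] -> [-322, 0]
  [12, -39, 9, -36, 20, 19, -35, -42, 29, -10] -> [-10, 29, -42, -35, 19, 20, -36, 9, -39, 12] -> [10, -29, 42, 35, -19, -20, 36, -9, 39, -12] -> [10, -29, 42] -> [10, 42] -> [-10, -42] -> [-70, -294]
  [36, -20, -40, 10, -11, -28, 38, 11, 14] -> [14, 11, 38, -28, -11, 10, -40, -20, 36] -> [-14, -11, -38, 28, 11, -10, 40, 20, -36] -> [-14, -11, -38] -> [-14, -38] -> [14, 38] -> [98, 266]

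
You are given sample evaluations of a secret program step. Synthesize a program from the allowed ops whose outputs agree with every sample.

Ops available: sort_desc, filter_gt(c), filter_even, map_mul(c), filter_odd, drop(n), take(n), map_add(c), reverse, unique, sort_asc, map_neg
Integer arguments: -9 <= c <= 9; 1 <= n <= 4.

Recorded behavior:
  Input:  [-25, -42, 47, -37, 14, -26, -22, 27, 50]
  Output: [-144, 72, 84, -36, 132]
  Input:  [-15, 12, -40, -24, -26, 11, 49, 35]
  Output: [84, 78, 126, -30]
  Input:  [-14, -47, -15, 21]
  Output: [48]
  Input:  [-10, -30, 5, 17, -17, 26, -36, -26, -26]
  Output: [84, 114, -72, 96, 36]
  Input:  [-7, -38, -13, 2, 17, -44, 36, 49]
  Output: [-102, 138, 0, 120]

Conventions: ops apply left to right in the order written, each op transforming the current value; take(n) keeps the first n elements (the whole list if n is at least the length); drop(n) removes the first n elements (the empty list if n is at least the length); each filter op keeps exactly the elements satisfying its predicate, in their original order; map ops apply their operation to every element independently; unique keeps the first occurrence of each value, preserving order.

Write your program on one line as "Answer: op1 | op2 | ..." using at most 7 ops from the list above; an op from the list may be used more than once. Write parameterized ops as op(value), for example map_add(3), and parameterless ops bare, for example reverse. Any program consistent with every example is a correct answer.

filter_even | reverse | map_add(5) | map_add(-7) | map_mul(-3) | unique

Check, running the answer program on each example:
  [-25, -42, 47, -37, 14, -26, -22, 27, 50] -> [-42, 14, -26, -22, 50] -> [50, -22, -26, 14, -42] -> [55, -17, -21, 19, -37] -> [48, -24, -28, 12, -44] -> [-144, 72, 84, -36, 132] -> [-144, 72, 84, -36, 132]
  [-15, 12, -40, -24, -26, 11, 49, 35] -> [12, -40, -24, -26] -> [-26, -24, -40, 12] -> [-21, -19, -35, 17] -> [-28, -26, -42, 10] -> [84, 78, 126, -30] -> [84, 78, 126, -30]
  [-14, -47, -15, 21] -> [-14] -> [-14] -> [-9] -> [-16] -> [48] -> [48]
  [-10, -30, 5, 17, -17, 26, -36, -26, -26] -> [-10, -30, 26, -36, -26, -26] -> [-26, -26, -36, 26, -30, -10] -> [-21, -21, -31, 31, -25, -5] -> [-28, -28, -38, 24, -32, -12] -> [84, 84, 114, -72, 96, 36] -> [84, 114, -72, 96, 36]
  [-7, -38, -13, 2, 17, -44, 36, 49] -> [-38, 2, -44, 36] -> [36, -44, 2, -38] -> [41, -39, 7, -33] -> [34, -46, 0, -40] -> [-102, 138, 0, 120] -> [-102, 138, 0, 120]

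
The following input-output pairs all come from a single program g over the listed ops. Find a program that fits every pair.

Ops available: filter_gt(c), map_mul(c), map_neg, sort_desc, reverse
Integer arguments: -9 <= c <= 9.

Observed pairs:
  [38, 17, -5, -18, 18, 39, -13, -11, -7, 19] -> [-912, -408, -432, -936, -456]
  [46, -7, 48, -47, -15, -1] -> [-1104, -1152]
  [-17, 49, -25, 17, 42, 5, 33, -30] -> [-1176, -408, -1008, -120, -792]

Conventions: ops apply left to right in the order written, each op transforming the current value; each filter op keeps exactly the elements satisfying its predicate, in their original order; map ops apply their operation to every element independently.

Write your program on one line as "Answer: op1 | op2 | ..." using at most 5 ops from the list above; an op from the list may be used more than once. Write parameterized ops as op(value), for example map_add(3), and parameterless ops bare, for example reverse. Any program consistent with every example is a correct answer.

map_neg | map_mul(-8) | filter_gt(2) | map_neg | map_mul(3)

Check, running the answer program on each example:
  [38, 17, -5, -18, 18, 39, -13, -11, -7, 19] -> [-38, -17, 5, 18, -18, -39, 13, 11, 7, -19] -> [304, 136, -40, -144, 144, 312, -104, -88, -56, 152] -> [304, 136, 144, 312, 152] -> [-304, -136, -144, -312, -152] -> [-912, -408, -432, -936, -456]
  [46, -7, 48, -47, -15, -1] -> [-46, 7, -48, 47, 15, 1] -> [368, -56, 384, -376, -120, -8] -> [368, 384] -> [-368, -384] -> [-1104, -1152]
  [-17, 49, -25, 17, 42, 5, 33, -30] -> [17, -49, 25, -17, -42, -5, -33, 30] -> [-136, 392, -200, 136, 336, 40, 264, -240] -> [392, 136, 336, 40, 264] -> [-392, -136, -336, -40, -264] -> [-1176, -408, -1008, -120, -792]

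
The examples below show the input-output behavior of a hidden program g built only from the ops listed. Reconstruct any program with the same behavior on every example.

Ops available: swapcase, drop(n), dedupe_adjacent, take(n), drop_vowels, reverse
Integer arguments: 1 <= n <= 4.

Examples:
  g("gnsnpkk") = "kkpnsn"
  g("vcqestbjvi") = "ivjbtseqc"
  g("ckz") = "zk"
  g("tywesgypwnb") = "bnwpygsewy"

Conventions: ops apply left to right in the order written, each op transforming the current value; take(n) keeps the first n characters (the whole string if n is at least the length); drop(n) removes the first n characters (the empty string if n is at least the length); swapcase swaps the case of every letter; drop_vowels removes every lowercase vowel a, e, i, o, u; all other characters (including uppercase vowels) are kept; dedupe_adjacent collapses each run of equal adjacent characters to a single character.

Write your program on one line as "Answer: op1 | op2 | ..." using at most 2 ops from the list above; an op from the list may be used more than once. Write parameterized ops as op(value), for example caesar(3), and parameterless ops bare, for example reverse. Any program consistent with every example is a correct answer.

drop(1) | reverse

Check, running the answer program on each example:
  "gnsnpkk" -> "nsnpkk" -> "kkpnsn"
  "vcqestbjvi" -> "cqestbjvi" -> "ivjbtseqc"
  "ckz" -> "kz" -> "zk"
  "tywesgypwnb" -> "ywesgypwnb" -> "bnwpygsewy"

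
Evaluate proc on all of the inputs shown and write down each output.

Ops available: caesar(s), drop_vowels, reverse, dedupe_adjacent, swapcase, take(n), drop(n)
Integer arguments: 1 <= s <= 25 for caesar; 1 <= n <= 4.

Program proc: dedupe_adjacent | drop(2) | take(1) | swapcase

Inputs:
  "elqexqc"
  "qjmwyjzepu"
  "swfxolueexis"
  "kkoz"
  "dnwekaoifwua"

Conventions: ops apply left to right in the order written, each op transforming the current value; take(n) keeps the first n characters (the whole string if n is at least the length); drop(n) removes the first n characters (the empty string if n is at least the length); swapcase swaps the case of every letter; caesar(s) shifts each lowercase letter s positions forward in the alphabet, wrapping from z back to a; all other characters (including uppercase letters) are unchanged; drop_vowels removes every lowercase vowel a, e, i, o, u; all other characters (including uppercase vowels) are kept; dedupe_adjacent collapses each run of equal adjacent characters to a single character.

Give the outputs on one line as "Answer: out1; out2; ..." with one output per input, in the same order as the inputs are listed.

"Q"; "M"; "F"; "Z"; "W"

Execution, op by op:
  "elqexqc" -> "elqexqc" -> "qexqc" -> "q" -> "Q"
  "qjmwyjzepu" -> "qjmwyjzepu" -> "mwyjzepu" -> "m" -> "M"
  "swfxolueexis" -> "swfxoluexis" -> "fxoluexis" -> "f" -> "F"
  "kkoz" -> "koz" -> "z" -> "z" -> "Z"
  "dnwekaoifwua" -> "dnwekaoifwua" -> "wekaoifwua" -> "w" -> "W"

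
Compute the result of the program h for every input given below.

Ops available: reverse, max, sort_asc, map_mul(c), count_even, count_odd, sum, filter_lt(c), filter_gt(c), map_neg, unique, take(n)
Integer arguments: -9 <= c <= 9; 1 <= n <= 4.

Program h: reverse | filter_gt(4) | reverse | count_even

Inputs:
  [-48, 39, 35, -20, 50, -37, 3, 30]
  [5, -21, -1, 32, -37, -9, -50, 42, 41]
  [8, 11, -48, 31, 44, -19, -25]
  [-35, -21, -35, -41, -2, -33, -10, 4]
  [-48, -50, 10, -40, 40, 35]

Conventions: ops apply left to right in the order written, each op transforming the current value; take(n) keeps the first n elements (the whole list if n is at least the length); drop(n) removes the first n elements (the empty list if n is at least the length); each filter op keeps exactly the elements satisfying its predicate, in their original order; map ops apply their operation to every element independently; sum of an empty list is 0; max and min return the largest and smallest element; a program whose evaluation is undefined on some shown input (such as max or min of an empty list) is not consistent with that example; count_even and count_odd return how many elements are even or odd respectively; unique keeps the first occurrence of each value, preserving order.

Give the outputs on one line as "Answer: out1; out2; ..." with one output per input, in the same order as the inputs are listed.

2; 2; 2; 0; 2

Execution, op by op:
  [-48, 39, 35, -20, 50, -37, 3, 30] -> [30, 3, -37, 50, -20, 35, 39, -48] -> [30, 50, 35, 39] -> [39, 35, 50, 30] -> 2
  [5, -21, -1, 32, -37, -9, -50, 42, 41] -> [41, 42, -50, -9, -37, 32, -1, -21, 5] -> [41, 42, 32, 5] -> [5, 32, 42, 41] -> 2
  [8, 11, -48, 31, 44, -19, -25] -> [-25, -19, 44, 31, -48, 11, 8] -> [44, 31, 11, 8] -> [8, 11, 31, 44] -> 2
  [-35, -21, -35, -41, -2, -33, -10, 4] -> [4, -10, -33, -2, -41, -35, -21, -35] -> [] -> [] -> 0
  [-48, -50, 10, -40, 40, 35] -> [35, 40, -40, 10, -50, -48] -> [35, 40, 10] -> [10, 40, 35] -> 2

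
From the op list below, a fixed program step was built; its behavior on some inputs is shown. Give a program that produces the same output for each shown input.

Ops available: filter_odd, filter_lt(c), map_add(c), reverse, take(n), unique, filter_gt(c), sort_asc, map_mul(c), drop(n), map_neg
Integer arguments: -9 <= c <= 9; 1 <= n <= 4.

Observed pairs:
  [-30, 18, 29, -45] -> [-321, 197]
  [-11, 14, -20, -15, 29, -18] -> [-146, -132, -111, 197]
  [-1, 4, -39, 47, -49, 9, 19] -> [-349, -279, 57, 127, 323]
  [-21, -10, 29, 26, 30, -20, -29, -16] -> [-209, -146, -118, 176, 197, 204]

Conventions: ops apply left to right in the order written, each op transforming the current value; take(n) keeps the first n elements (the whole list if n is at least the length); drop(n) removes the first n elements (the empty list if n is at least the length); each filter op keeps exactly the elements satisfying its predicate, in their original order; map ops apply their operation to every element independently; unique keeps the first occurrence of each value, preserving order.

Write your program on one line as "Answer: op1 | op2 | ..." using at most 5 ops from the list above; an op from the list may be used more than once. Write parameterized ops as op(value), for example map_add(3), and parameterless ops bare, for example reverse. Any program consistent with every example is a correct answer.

drop(2) | reverse | sort_asc | map_mul(7) | map_add(-6)

Check, running the answer program on each example:
  [-30, 18, 29, -45] -> [29, -45] -> [-45, 29] -> [-45, 29] -> [-315, 203] -> [-321, 197]
  [-11, 14, -20, -15, 29, -18] -> [-20, -15, 29, -18] -> [-18, 29, -15, -20] -> [-20, -18, -15, 29] -> [-140, -126, -105, 203] -> [-146, -132, -111, 197]
  [-1, 4, -39, 47, -49, 9, 19] -> [-39, 47, -49, 9, 19] -> [19, 9, -49, 47, -39] -> [-49, -39, 9, 19, 47] -> [-343, -273, 63, 133, 329] -> [-349, -279, 57, 127, 323]
  [-21, -10, 29, 26, 30, -20, -29, -16] -> [29, 26, 30, -20, -29, -16] -> [-16, -29, -20, 30, 26, 29] -> [-29, -20, -16, 26, 29, 30] -> [-203, -140, -112, 182, 203, 210] -> [-209, -146, -118, 176, 197, 204]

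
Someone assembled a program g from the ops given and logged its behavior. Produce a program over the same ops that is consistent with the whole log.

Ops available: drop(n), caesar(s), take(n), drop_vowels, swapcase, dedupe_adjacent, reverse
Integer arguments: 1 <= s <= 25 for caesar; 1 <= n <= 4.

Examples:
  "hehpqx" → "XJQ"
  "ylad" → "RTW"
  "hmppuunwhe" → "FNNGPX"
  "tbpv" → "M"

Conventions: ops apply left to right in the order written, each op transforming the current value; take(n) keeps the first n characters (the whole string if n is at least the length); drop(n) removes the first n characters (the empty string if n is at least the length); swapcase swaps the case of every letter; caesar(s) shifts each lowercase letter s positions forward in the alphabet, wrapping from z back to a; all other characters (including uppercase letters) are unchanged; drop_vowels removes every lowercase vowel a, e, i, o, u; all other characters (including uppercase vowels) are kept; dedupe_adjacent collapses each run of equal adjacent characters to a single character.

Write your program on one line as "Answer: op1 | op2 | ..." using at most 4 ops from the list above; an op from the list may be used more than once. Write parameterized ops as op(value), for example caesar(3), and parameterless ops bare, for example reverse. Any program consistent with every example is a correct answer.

caesar(19) | drop_vowels | swapcase

Check, running the answer program on each example:
  "hehpqx" -> "axaijq" -> "xjq" -> "XJQ"
  "ylad" -> "retw" -> "rtw" -> "RTW"
  "hmppuunwhe" -> "afiinngpax" -> "fnngpx" -> "FNNGPX"
  "tbpv" -> "muio" -> "m" -> "M"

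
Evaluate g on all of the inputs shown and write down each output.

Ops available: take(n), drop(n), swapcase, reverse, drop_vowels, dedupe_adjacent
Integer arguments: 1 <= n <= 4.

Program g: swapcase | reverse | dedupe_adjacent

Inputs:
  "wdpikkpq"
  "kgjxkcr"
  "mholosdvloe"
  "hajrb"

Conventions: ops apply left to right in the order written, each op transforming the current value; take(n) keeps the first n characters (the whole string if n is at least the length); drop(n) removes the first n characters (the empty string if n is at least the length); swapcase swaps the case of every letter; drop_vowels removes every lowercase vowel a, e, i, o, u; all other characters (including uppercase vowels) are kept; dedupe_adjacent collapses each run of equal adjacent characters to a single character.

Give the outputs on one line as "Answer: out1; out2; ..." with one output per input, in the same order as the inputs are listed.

Execution, op by op:
  "wdpikkpq" -> "WDPIKKPQ" -> "QPKKIPDW" -> "QPKIPDW"
  "kgjxkcr" -> "KGJXKCR" -> "RCKXJGK" -> "RCKXJGK"
  "mholosdvloe" -> "MHOLOSDVLOE" -> "EOLVDSOLOHM" -> "EOLVDSOLOHM"
  "hajrb" -> "HAJRB" -> "BRJAH" -> "BRJAH"

"QPKIPDW"; "RCKXJGK"; "EOLVDSOLOHM"; "BRJAH"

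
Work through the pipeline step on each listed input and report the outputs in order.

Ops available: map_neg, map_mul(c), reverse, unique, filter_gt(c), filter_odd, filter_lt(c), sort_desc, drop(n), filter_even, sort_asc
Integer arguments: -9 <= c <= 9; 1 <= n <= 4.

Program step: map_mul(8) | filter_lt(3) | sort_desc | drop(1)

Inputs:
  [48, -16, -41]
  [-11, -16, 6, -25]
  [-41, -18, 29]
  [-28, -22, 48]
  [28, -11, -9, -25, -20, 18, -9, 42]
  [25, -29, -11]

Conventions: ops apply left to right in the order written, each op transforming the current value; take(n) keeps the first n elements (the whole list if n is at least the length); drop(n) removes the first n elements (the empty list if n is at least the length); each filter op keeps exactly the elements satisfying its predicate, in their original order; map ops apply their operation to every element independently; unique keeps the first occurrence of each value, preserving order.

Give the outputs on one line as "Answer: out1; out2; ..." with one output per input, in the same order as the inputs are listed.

Execution, op by op:
  [48, -16, -41] -> [384, -128, -328] -> [-128, -328] -> [-128, -328] -> [-328]
  [-11, -16, 6, -25] -> [-88, -128, 48, -200] -> [-88, -128, -200] -> [-88, -128, -200] -> [-128, -200]
  [-41, -18, 29] -> [-328, -144, 232] -> [-328, -144] -> [-144, -328] -> [-328]
  [-28, -22, 48] -> [-224, -176, 384] -> [-224, -176] -> [-176, -224] -> [-224]
  [28, -11, -9, -25, -20, 18, -9, 42] -> [224, -88, -72, -200, -160, 144, -72, 336] -> [-88, -72, -200, -160, -72] -> [-72, -72, -88, -160, -200] -> [-72, -88, -160, -200]
  [25, -29, -11] -> [200, -232, -88] -> [-232, -88] -> [-88, -232] -> [-232]

[-328]; [-128, -200]; [-328]; [-224]; [-72, -88, -160, -200]; [-232]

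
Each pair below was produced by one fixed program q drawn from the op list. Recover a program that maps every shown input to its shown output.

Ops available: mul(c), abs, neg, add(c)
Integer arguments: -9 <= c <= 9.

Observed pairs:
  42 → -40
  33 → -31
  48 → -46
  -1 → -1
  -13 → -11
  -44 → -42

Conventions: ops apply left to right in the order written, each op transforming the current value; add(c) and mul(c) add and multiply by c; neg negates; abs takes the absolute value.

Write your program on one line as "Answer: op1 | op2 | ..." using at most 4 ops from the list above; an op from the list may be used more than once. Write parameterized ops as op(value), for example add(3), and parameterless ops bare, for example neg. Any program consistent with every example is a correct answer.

abs | add(-2) | abs | neg

Check, running the answer program on each example:
  42 -> 42 -> 40 -> 40 -> -40
  33 -> 33 -> 31 -> 31 -> -31
  48 -> 48 -> 46 -> 46 -> -46
  -1 -> 1 -> -1 -> 1 -> -1
  -13 -> 13 -> 11 -> 11 -> -11
  -44 -> 44 -> 42 -> 42 -> -42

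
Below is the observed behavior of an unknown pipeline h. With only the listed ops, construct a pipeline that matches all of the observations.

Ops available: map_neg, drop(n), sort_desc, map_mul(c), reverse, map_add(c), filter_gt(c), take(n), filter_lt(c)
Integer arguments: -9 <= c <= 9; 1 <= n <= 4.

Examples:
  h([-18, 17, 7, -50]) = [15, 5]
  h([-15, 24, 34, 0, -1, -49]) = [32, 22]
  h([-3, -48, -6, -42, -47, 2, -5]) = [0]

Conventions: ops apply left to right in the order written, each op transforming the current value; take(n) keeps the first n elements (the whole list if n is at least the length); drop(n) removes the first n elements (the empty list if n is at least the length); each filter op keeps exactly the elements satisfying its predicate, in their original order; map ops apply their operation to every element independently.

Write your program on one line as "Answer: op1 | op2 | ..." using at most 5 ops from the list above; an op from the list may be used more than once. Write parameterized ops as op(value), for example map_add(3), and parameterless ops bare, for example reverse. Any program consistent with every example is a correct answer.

reverse | map_add(-2) | reverse | sort_desc | filter_gt(-1)

Check, running the answer program on each example:
  [-18, 17, 7, -50] -> [-50, 7, 17, -18] -> [-52, 5, 15, -20] -> [-20, 15, 5, -52] -> [15, 5, -20, -52] -> [15, 5]
  [-15, 24, 34, 0, -1, -49] -> [-49, -1, 0, 34, 24, -15] -> [-51, -3, -2, 32, 22, -17] -> [-17, 22, 32, -2, -3, -51] -> [32, 22, -2, -3, -17, -51] -> [32, 22]
  [-3, -48, -6, -42, -47, 2, -5] -> [-5, 2, -47, -42, -6, -48, -3] -> [-7, 0, -49, -44, -8, -50, -5] -> [-5, -50, -8, -44, -49, 0, -7] -> [0, -5, -7, -8, -44, -49, -50] -> [0]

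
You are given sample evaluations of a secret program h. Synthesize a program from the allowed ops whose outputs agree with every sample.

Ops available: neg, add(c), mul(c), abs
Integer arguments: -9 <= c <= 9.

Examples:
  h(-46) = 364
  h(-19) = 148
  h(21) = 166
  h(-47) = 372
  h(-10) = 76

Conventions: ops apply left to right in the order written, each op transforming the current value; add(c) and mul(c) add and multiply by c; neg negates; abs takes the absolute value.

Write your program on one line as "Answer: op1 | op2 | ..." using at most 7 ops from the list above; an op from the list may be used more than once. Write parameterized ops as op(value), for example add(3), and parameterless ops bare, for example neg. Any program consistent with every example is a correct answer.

mul(-4) | mul(2) | add(-1) | abs | add(-2) | add(-1)

Check, running the answer program on each example:
  -46 -> 184 -> 368 -> 367 -> 367 -> 365 -> 364
  -19 -> 76 -> 152 -> 151 -> 151 -> 149 -> 148
  21 -> -84 -> -168 -> -169 -> 169 -> 167 -> 166
  -47 -> 188 -> 376 -> 375 -> 375 -> 373 -> 372
  -10 -> 40 -> 80 -> 79 -> 79 -> 77 -> 76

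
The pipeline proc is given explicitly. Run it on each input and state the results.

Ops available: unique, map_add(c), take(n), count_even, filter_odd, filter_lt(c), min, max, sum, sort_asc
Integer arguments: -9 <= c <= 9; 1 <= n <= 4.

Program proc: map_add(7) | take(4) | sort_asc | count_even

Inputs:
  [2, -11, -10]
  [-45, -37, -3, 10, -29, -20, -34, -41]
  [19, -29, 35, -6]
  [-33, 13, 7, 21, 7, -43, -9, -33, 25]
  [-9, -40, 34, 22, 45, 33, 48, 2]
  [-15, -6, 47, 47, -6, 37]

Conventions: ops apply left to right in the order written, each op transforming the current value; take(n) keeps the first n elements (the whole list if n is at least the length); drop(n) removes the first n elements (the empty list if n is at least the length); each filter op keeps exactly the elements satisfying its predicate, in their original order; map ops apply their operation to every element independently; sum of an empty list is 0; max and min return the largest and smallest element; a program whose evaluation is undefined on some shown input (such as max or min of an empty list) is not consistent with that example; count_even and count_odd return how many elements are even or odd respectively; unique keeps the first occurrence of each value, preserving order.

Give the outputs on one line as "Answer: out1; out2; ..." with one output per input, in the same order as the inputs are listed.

1; 3; 3; 4; 1; 3

Execution, op by op:
  [2, -11, -10] -> [9, -4, -3] -> [9, -4, -3] -> [-4, -3, 9] -> 1
  [-45, -37, -3, 10, -29, -20, -34, -41] -> [-38, -30, 4, 17, -22, -13, -27, -34] -> [-38, -30, 4, 17] -> [-38, -30, 4, 17] -> 3
  [19, -29, 35, -6] -> [26, -22, 42, 1] -> [26, -22, 42, 1] -> [-22, 1, 26, 42] -> 3
  [-33, 13, 7, 21, 7, -43, -9, -33, 25] -> [-26, 20, 14, 28, 14, -36, -2, -26, 32] -> [-26, 20, 14, 28] -> [-26, 14, 20, 28] -> 4
  [-9, -40, 34, 22, 45, 33, 48, 2] -> [-2, -33, 41, 29, 52, 40, 55, 9] -> [-2, -33, 41, 29] -> [-33, -2, 29, 41] -> 1
  [-15, -6, 47, 47, -6, 37] -> [-8, 1, 54, 54, 1, 44] -> [-8, 1, 54, 54] -> [-8, 1, 54, 54] -> 3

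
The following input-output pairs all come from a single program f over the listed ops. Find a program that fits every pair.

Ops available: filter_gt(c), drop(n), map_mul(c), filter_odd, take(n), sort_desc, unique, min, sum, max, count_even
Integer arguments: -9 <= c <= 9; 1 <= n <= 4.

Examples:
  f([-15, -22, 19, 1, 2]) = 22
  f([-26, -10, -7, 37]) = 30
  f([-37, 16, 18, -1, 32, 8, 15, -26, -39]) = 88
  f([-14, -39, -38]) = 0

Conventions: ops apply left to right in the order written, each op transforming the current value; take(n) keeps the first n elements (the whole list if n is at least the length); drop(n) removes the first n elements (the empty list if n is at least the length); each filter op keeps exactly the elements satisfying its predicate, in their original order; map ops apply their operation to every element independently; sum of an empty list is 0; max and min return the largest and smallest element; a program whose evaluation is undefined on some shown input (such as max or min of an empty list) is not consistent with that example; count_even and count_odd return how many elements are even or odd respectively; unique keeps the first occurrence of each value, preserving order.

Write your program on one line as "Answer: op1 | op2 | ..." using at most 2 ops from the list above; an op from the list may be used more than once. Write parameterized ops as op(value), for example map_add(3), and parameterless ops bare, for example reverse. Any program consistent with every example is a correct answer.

filter_gt(-9) | sum

Check, running the answer program on each example:
  [-15, -22, 19, 1, 2] -> [19, 1, 2] -> 22
  [-26, -10, -7, 37] -> [-7, 37] -> 30
  [-37, 16, 18, -1, 32, 8, 15, -26, -39] -> [16, 18, -1, 32, 8, 15] -> 88
  [-14, -39, -38] -> [] -> 0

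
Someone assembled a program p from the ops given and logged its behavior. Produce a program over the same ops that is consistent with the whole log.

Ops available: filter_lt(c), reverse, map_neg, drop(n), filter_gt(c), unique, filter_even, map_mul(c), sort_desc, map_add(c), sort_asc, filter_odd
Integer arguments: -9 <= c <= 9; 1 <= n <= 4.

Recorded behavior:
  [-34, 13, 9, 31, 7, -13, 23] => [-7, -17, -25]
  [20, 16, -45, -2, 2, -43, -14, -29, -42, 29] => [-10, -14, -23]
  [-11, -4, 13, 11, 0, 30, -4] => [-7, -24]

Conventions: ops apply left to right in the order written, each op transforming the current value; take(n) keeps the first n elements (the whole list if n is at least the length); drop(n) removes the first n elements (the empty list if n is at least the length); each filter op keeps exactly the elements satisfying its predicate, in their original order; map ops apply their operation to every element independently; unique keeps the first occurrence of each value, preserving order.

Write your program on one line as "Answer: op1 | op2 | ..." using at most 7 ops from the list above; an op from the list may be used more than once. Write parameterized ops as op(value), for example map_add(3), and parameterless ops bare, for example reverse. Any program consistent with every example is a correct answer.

map_mul(-1) | reverse | sort_desc | map_add(6) | drop(2) | filter_lt(-6)

Check, running the answer program on each example:
  [-34, 13, 9, 31, 7, -13, 23] -> [34, -13, -9, -31, -7, 13, -23] -> [-23, 13, -7, -31, -9, -13, 34] -> [34, 13, -7, -9, -13, -23, -31] -> [40, 19, -1, -3, -7, -17, -25] -> [-1, -3, -7, -17, -25] -> [-7, -17, -25]
  [20, 16, -45, -2, 2, -43, -14, -29, -42, 29] -> [-20, -16, 45, 2, -2, 43, 14, 29, 42, -29] -> [-29, 42, 29, 14, 43, -2, 2, 45, -16, -20] -> [45, 43, 42, 29, 14, 2, -2, -16, -20, -29] -> [51, 49, 48, 35, 20, 8, 4, -10, -14, -23] -> [48, 35, 20, 8, 4, -10, -14, -23] -> [-10, -14, -23]
  [-11, -4, 13, 11, 0, 30, -4] -> [11, 4, -13, -11, 0, -30, 4] -> [4, -30, 0, -11, -13, 4, 11] -> [11, 4, 4, 0, -11, -13, -30] -> [17, 10, 10, 6, -5, -7, -24] -> [10, 6, -5, -7, -24] -> [-7, -24]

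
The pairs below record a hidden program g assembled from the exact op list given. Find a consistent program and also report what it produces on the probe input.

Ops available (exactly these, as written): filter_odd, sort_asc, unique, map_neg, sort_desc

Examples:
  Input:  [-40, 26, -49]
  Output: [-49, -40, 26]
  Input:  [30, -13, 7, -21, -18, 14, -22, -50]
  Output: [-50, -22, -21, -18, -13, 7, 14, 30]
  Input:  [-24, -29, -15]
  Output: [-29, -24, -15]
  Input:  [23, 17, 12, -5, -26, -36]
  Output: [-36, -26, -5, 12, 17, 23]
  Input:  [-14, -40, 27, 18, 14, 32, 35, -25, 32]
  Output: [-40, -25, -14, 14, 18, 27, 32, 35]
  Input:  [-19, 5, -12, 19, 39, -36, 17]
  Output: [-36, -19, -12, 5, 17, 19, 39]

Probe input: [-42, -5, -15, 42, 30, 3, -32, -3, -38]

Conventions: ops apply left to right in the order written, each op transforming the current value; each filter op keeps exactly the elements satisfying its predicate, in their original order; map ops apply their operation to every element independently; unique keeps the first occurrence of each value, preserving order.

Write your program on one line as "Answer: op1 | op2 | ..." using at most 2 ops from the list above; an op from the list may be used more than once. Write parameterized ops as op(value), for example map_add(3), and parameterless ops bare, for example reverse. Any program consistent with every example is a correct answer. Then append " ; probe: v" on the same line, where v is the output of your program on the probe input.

unique | sort_asc ; probe: [-42, -38, -32, -15, -5, -3, 3, 30, 42]

Check, running the answer program on each example:
  [-40, 26, -49] -> [-40, 26, -49] -> [-49, -40, 26]
  [30, -13, 7, -21, -18, 14, -22, -50] -> [30, -13, 7, -21, -18, 14, -22, -50] -> [-50, -22, -21, -18, -13, 7, 14, 30]
  [-24, -29, -15] -> [-24, -29, -15] -> [-29, -24, -15]
  [23, 17, 12, -5, -26, -36] -> [23, 17, 12, -5, -26, -36] -> [-36, -26, -5, 12, 17, 23]
  [-14, -40, 27, 18, 14, 32, 35, -25, 32] -> [-14, -40, 27, 18, 14, 32, 35, -25] -> [-40, -25, -14, 14, 18, 27, 32, 35]
  [-19, 5, -12, 19, 39, -36, 17] -> [-19, 5, -12, 19, 39, -36, 17] -> [-36, -19, -12, 5, 17, 19, 39]
  probe: [-42, -5, -15, 42, 30, 3, -32, -3, -38] -> [-42, -5, -15, 42, 30, 3, -32, -3, -38] -> [-42, -38, -32, -15, -5, -3, 3, 30, 42]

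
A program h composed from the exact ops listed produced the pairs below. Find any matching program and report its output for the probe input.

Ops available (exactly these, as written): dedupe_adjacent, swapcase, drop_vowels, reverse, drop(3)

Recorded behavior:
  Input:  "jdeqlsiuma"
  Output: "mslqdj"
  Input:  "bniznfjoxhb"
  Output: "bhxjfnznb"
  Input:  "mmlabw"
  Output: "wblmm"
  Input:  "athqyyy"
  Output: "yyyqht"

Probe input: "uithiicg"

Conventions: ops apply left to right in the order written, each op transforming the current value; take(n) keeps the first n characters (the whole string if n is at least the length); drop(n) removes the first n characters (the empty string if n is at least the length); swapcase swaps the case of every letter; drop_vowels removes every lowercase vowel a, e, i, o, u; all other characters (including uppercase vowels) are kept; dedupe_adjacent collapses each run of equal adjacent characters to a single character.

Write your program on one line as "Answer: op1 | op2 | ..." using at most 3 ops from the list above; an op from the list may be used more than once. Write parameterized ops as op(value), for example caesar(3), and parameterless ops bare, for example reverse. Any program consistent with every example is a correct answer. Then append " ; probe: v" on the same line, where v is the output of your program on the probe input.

reverse | drop_vowels ; probe: "gcht"

Check, running the answer program on each example:
  "jdeqlsiuma" -> "amuislqedj" -> "mslqdj"
  "bniznfjoxhb" -> "bhxojfnzinb" -> "bhxjfnznb"
  "mmlabw" -> "wbalmm" -> "wblmm"
  "athqyyy" -> "yyyqhta" -> "yyyqht"
  probe: "uithiicg" -> "gciihtiu" -> "gcht"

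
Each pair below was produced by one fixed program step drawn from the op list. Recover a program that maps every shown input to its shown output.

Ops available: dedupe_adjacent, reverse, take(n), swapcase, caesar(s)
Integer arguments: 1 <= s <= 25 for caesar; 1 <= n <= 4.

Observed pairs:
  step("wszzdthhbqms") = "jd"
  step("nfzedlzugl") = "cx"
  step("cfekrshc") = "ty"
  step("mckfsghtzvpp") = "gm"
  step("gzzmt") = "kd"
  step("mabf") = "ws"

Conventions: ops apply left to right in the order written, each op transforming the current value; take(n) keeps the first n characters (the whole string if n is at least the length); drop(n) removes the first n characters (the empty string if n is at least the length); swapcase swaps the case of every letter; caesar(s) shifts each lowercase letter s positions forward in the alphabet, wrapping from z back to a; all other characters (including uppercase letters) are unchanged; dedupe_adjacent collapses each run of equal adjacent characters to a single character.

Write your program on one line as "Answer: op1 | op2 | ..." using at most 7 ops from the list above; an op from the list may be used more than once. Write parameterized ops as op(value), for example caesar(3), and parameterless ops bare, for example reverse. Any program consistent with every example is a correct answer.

caesar(8) | caesar(12) | reverse | caesar(23) | dedupe_adjacent | take(2)

Check, running the answer program on each example:
  "wszzdthhbqms" -> "eahhlbppjyua" -> "qmttxnbbvkgm" -> "mgkvbbnxttmq" -> "jdhsyykuqqjn" -> "jdhsykuqjn" -> "jd"
  "nfzedlzugl" -> "vnhmlthcot" -> "hztyxftoaf" -> "faotfxytzh" -> "cxlqcuvqwe" -> "cxlqcuvqwe" -> "cx"
  "cfekrshc" -> "knmszapk" -> "wzyelmbw" -> "wbmleyzw" -> "tyjibvwt" -> "tyjibvwt" -> "ty"
  "mckfsghtzvpp" -> "uksnaopbhdxx" -> "gwezmabntpjj" -> "jjptnbamzewg" -> "ggmqkyxjwbtd" -> "gmqkyxjwbtd" -> "gm"
  "gzzmt" -> "ohhub" -> "attgn" -> "ngtta" -> "kdqqx" -> "kdqx" -> "kd"
  "mabf" -> "uijn" -> "guvz" -> "zvug" -> "wsrd" -> "wsrd" -> "ws"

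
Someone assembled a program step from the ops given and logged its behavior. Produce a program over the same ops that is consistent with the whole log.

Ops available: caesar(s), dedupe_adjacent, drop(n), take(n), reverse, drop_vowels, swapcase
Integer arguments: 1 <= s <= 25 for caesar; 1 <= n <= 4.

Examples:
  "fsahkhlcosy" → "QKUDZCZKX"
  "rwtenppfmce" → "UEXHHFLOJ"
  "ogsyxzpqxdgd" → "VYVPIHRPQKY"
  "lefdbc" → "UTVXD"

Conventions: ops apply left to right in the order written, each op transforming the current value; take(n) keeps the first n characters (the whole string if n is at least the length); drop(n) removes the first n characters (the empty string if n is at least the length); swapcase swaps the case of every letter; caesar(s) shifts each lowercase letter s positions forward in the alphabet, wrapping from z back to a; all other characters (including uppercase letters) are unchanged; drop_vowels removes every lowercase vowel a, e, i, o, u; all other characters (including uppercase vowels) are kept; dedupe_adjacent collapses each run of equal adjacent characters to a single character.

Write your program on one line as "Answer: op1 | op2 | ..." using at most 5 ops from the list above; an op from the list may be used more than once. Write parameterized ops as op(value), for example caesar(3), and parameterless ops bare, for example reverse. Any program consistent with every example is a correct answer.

drop_vowels | caesar(18) | reverse | swapcase

Check, running the answer program on each example:
  "fsahkhlcosy" -> "fshkhlcsy" -> "xkzczdukq" -> "qkudzczkx" -> "QKUDZCZKX"
  "rwtenppfmce" -> "rwtnppfmc" -> "jolfhhxeu" -> "uexhhfloj" -> "UEXHHFLOJ"
  "ogsyxzpqxdgd" -> "gsyxzpqxdgd" -> "ykqprhipvyv" -> "vyvpihrpqky" -> "VYVPIHRPQKY"
  "lefdbc" -> "lfdbc" -> "dxvtu" -> "utvxd" -> "UTVXD"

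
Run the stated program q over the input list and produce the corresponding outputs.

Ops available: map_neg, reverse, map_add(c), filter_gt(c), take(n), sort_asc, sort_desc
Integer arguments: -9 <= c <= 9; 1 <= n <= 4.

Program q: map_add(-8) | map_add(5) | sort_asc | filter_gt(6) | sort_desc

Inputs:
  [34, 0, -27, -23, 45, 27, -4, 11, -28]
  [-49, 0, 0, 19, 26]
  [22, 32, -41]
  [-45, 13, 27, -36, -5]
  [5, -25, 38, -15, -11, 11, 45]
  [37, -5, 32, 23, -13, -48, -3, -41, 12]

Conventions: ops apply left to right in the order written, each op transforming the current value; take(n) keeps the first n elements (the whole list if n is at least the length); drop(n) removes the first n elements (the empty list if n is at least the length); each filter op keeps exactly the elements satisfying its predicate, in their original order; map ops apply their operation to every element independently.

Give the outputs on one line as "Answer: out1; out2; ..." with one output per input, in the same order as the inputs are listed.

[42, 31, 24, 8]; [23, 16]; [29, 19]; [24, 10]; [42, 35, 8]; [34, 29, 20, 9]

Execution, op by op:
  [34, 0, -27, -23, 45, 27, -4, 11, -28] -> [26, -8, -35, -31, 37, 19, -12, 3, -36] -> [31, -3, -30, -26, 42, 24, -7, 8, -31] -> [-31, -30, -26, -7, -3, 8, 24, 31, 42] -> [8, 24, 31, 42] -> [42, 31, 24, 8]
  [-49, 0, 0, 19, 26] -> [-57, -8, -8, 11, 18] -> [-52, -3, -3, 16, 23] -> [-52, -3, -3, 16, 23] -> [16, 23] -> [23, 16]
  [22, 32, -41] -> [14, 24, -49] -> [19, 29, -44] -> [-44, 19, 29] -> [19, 29] -> [29, 19]
  [-45, 13, 27, -36, -5] -> [-53, 5, 19, -44, -13] -> [-48, 10, 24, -39, -8] -> [-48, -39, -8, 10, 24] -> [10, 24] -> [24, 10]
  [5, -25, 38, -15, -11, 11, 45] -> [-3, -33, 30, -23, -19, 3, 37] -> [2, -28, 35, -18, -14, 8, 42] -> [-28, -18, -14, 2, 8, 35, 42] -> [8, 35, 42] -> [42, 35, 8]
  [37, -5, 32, 23, -13, -48, -3, -41, 12] -> [29, -13, 24, 15, -21, -56, -11, -49, 4] -> [34, -8, 29, 20, -16, -51, -6, -44, 9] -> [-51, -44, -16, -8, -6, 9, 20, 29, 34] -> [9, 20, 29, 34] -> [34, 29, 20, 9]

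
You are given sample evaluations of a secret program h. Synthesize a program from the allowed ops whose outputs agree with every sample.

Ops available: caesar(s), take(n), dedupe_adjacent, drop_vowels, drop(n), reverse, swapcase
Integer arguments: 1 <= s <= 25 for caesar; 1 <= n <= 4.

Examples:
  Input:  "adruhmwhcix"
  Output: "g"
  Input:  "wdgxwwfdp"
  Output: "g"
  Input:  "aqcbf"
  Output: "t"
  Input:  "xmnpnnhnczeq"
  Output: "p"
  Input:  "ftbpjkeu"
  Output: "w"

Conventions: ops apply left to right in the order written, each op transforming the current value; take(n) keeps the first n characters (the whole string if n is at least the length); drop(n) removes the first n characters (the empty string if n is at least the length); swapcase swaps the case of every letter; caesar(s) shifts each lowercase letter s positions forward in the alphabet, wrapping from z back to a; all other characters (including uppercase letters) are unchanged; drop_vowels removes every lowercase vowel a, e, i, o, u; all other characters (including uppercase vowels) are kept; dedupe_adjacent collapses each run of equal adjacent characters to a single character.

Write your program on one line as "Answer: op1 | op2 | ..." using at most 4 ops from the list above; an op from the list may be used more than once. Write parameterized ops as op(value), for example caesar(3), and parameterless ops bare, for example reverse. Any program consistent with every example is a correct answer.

drop(1) | take(1) | caesar(3)

Check, running the answer program on each example:
  "adruhmwhcix" -> "druhmwhcix" -> "d" -> "g"
  "wdgxwwfdp" -> "dgxwwfdp" -> "d" -> "g"
  "aqcbf" -> "qcbf" -> "q" -> "t"
  "xmnpnnhnczeq" -> "mnpnnhnczeq" -> "m" -> "p"
  "ftbpjkeu" -> "tbpjkeu" -> "t" -> "w"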